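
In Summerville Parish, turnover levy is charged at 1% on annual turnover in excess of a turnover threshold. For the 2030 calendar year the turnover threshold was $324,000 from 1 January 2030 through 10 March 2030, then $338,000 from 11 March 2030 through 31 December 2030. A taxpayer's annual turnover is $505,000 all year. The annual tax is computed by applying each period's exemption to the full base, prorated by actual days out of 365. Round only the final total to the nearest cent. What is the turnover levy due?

1 January – 10 March 2030: 69 days, exemption $324,000 → ($505,000 − $324,000) × 1% × 69/365 = $342.1644
11 March – 31 December 2030: 296 days, exemption $338,000 → ($505,000 − $338,000) × 1% × 296/365 = $1,354.3014
Total = $1,696.4658

$1,696.47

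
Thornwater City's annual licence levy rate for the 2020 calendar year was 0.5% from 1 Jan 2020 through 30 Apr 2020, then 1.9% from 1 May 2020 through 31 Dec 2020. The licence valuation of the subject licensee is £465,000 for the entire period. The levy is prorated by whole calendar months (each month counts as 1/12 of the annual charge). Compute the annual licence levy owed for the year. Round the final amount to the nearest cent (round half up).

£6,665.00

1 Jan – 30 Apr 2020: 4 months at 0.5% → £465,000 × 0.5% × 4/12 = £775.0000
1 May – 31 Dec 2020: 8 months at 1.9% → £465,000 × 1.9% × 8/12 = £5,890.0000
Total = £6,665.0000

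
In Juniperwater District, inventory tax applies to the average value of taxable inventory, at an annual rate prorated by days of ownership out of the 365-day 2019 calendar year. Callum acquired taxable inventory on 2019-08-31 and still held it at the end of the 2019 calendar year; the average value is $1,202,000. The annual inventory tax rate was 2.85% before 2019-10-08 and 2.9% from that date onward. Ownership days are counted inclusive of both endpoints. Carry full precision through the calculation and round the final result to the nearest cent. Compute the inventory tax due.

2019-08-31 to 2019-10-07: 38 days at 2.85% → $1,202,000 × 2.85% × 38/365 = $3,566.4822
2019-10-08 to 2019-12-31: 85 days at 2.9% → $1,202,000 × 2.9% × 85/365 = $8,117.6164
Total = $11,684.0986

$11,684.10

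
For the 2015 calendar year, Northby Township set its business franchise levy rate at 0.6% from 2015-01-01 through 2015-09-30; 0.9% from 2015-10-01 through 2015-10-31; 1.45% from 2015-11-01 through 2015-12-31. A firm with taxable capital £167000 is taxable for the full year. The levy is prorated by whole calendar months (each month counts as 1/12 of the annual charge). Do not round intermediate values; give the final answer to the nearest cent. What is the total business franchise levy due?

2015-01-01 to 2015-09-30: 9 months at 0.6% → £167000 × 0.6% × 9/12 = £751.5000
2015-10-01 to 2015-10-31: 1 month at 0.9% → £167000 × 0.9% × 1/12 = £125.2500
2015-11-01 to 2015-12-31: 2 months at 1.45% → £167000 × 1.45% × 2/12 = £403.5833
Total = £1280.3333

£1280.33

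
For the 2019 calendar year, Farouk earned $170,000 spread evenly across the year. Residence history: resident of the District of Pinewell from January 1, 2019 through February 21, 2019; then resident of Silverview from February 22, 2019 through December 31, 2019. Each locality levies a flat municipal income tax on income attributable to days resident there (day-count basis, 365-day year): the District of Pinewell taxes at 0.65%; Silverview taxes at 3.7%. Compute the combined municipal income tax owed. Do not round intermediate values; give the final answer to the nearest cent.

$5,551.32

The District of Pinewell, January 1 – February 21, 2019: 52 days → $170,000 × 0.65% × 52/365 = $157.4247
Silverview, February 22 – December 31, 2019: 313 days → $170,000 × 3.7% × 313/365 = $5,393.8904
Total = $5,551.3151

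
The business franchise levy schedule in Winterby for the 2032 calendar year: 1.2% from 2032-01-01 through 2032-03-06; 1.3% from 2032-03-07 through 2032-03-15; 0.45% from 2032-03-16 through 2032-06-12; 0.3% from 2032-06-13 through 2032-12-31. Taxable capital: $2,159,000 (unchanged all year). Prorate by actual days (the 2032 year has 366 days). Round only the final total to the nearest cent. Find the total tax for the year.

$11,299.36

2032-01-01 to 2032-03-06: 66 days at 1.2% → $2,159,000 × 1.2% × 66/366 = $4,671.9344
2032-03-07 to 2032-03-15: 9 days at 1.3% → $2,159,000 × 1.3% × 9/366 = $690.1721
2032-03-16 to 2032-06-12: 89 days at 0.45% → $2,159,000 × 0.45% × 89/366 = $2,362.5123
2032-06-13 to 2032-12-31: 202 days at 0.3% → $2,159,000 × 0.3% × 202/366 = $3,574.7377
Total = $11,299.3566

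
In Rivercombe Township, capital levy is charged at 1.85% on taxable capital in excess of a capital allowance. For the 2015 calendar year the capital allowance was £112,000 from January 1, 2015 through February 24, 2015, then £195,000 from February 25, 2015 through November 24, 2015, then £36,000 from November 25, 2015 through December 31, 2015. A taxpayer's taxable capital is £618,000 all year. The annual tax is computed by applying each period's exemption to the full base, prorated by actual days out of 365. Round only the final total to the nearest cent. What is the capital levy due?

January 1 – February 24, 2015: 55 days, exemption £112,000 → (£618,000 − £112,000) × 1.85% × 55/365 = £1,410.5616
February 25 – November 24, 2015: 273 days, exemption £195,000 → (£618,000 − £195,000) × 1.85% × 273/365 = £5,853.0452
November 25 – December 31, 2015: 37 days, exemption £36,000 → (£618,000 − £36,000) × 1.85% × 37/365 = £1,091.4493
Total = £8,355.0562

£8,355.06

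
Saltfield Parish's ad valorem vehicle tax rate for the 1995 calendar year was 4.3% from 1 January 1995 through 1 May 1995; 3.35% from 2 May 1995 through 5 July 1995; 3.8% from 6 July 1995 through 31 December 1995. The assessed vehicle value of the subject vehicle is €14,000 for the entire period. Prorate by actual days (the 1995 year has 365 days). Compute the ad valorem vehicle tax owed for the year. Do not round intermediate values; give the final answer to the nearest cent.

€543.99

1 January – 1 May 1995: 121 days at 4.3% → €14,000 × 4.3% × 121/365 = €199.5671
2 May – 5 July 1995: 65 days at 3.35% → €14,000 × 3.35% × 65/365 = €83.5205
6 July – 31 December 1995: 179 days at 3.8% → €14,000 × 3.8% × 179/365 = €260.8986
Total = €543.9863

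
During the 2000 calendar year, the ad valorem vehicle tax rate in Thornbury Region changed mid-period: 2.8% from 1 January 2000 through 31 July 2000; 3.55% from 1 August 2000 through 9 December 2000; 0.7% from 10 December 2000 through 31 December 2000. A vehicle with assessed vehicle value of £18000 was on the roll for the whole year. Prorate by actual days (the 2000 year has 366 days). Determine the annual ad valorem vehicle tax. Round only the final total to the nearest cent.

£529.60

1 January – 31 July 2000: 213 days at 2.8% → £18000 × 2.8% × 213/366 = £293.3115
1 August – 9 December 2000: 131 days at 3.55% → £18000 × 3.55% × 131/366 = £228.7131
10 December – 31 December 2000: 22 days at 0.7% → £18000 × 0.7% × 22/366 = £7.5738
Total = £529.5984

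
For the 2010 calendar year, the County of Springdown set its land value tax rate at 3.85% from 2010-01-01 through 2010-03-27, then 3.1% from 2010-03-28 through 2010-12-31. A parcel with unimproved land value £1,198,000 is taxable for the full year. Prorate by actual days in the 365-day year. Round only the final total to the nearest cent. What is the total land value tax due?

£39,255.01

2010-01-01 to 2010-03-27: 86 days at 3.85% → £1,198,000 × 3.85% × 86/365 = £10,867.3370
2010-03-28 to 2010-12-31: 279 days at 3.1% → £1,198,000 × 3.1% × 279/365 = £28,387.6767
Total = £39,255.0137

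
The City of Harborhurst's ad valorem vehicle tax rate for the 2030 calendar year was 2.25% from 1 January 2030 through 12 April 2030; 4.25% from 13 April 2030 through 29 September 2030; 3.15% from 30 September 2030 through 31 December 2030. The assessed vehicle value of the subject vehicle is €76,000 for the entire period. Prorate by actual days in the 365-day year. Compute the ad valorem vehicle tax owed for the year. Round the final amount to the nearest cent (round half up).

1 January – 12 April 2030: 102 days at 2.25% → €76,000 × 2.25% × 102/365 = €477.8630
13 April – 29 September 2030: 170 days at 4.25% → €76,000 × 4.25% × 170/365 = €1,504.3836
30 September – 31 December 2030: 93 days at 3.15% → €76,000 × 3.15% × 93/365 = €609.9781
Total = €2,592.2247

€2,592.22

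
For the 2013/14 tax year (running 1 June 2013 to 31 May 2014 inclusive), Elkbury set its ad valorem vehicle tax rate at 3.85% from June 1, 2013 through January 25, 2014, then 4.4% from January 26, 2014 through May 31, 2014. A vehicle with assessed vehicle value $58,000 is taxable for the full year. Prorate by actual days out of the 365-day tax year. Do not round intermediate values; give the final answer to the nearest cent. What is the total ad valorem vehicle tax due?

June 1, 2013 – January 25, 2014: 239 days at 3.85% → $58,000 × 3.85% × 239/365 = $1,462.1562
January 26 – May 31, 2014: 126 days at 4.4% → $58,000 × 4.4% × 126/365 = $880.9644
Total = $2,343.1205

$2,343.12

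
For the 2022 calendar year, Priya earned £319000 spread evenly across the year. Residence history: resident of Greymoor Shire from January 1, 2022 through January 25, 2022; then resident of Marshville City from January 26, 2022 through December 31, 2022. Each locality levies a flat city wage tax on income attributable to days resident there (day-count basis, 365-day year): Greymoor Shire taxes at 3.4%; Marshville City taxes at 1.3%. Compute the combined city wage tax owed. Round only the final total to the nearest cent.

Greymoor Shire, January 1 – January 25, 2022: 25 days → £319000 × 3.4% × 25/365 = £742.8767
Marshville City, January 26 – December 31, 2022: 340 days → £319000 × 1.3% × 340/365 = £3862.9589
Total = £4605.8356

£4605.84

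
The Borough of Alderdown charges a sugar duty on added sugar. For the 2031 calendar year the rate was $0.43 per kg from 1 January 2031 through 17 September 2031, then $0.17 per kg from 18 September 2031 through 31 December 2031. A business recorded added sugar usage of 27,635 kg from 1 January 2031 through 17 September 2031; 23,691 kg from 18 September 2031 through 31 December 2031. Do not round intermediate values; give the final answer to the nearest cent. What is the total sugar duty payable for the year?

1 January – 17 September 2031: 27,635 kg at $0.43/kg → $11883.05
18 September – 31 December 2031: 23,691 kg at $0.17/kg → $4027.47

$15910.52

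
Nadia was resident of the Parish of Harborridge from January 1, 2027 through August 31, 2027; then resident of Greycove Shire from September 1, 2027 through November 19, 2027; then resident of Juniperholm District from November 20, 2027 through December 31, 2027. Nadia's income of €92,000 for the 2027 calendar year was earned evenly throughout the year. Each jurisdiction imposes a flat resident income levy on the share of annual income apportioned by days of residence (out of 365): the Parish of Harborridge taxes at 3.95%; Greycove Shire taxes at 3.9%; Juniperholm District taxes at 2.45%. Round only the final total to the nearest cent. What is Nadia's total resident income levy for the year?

The Parish of Harborridge, January 1 – August 31, 2027: 243 days → €92,000 × 3.95% × 243/365 = €2,419.3479
Greycove Shire, September 1 – November 19, 2027: 80 days → €92,000 × 3.9% × 80/365 = €786.4110
Juniperholm District, November 20 – December 31, 2027: 42 days → €92,000 × 2.45% × 42/365 = €259.3644
Total = €3,465.1233

€3,465.12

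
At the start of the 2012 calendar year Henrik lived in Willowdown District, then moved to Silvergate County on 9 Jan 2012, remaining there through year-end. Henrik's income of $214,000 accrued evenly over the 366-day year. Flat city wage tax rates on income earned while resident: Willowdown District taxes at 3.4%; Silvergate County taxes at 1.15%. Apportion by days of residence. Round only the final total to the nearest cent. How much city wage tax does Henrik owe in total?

$2,566.25

Willowdown District, 1 Jan – 8 Jan 2012: 8 days → $214,000 × 3.4% × 8/366 = $159.0383
Silvergate County, 9 Jan – 31 Dec 2012: 358 days → $214,000 × 1.15% × 358/366 = $2,407.2077
Total = $2,566.2459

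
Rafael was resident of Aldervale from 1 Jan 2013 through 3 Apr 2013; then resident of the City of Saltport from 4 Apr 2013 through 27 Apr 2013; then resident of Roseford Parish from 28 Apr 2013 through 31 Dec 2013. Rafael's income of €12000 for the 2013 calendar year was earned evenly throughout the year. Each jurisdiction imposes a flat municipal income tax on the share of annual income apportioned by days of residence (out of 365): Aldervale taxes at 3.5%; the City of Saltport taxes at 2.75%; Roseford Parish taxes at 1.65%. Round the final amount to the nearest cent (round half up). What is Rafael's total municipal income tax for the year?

€263.24

Aldervale, 1 Jan – 3 Apr 2013: 93 days → €12000 × 3.5% × 93/365 = €107.0137
The City of Saltport, 4 Apr – 27 Apr 2013: 24 days → €12000 × 2.75% × 24/365 = €21.6986
Roseford Parish, 28 Apr – 31 Dec 2013: 248 days → €12000 × 1.65% × 248/365 = €134.5315
Total = €263.2438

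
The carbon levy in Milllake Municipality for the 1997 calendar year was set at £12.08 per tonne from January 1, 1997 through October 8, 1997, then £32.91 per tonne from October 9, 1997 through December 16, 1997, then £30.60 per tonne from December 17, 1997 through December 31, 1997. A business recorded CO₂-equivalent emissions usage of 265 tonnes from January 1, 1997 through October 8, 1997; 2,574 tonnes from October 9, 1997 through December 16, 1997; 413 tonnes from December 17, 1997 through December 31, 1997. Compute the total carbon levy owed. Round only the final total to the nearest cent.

£100,549.34

January 1 – October 8, 1997: 265 tonnes at £12.08/tonne → £3,201.20
October 9 – December 16, 1997: 2,574 tonnes at £32.91/tonne → £84,710.34
December 17 – December 31, 1997: 413 tonnes at £30.60/tonne → £12,637.80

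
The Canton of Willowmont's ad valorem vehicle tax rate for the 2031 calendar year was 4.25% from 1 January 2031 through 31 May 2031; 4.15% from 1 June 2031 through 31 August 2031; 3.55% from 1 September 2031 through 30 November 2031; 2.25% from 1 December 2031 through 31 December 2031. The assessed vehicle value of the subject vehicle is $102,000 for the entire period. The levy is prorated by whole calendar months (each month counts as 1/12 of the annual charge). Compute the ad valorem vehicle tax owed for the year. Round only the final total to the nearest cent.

$3,961.00

1 January – 31 May 2031: 5 months at 4.25% → $102,000 × 4.25% × 5/12 = $1,806.2500
1 June – 31 August 2031: 3 months at 4.15% → $102,000 × 4.15% × 3/12 = $1,058.2500
1 September – 30 November 2031: 3 months at 3.55% → $102,000 × 3.55% × 3/12 = $905.2500
1 December – 31 December 2031: 1 month at 2.25% → $102,000 × 2.25% × 1/12 = $191.2500
Total = $3,961.0000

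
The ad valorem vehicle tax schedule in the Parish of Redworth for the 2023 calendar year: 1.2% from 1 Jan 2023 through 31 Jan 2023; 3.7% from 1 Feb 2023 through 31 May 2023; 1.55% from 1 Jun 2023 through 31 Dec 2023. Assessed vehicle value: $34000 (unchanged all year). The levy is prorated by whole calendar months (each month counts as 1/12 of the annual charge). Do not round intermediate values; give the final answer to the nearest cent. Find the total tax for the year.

1 Jan – 31 Jan 2023: 1 month at 1.2% → $34000 × 1.2% × 1/12 = $34.0000
1 Feb – 31 May 2023: 4 months at 3.7% → $34000 × 3.7% × 4/12 = $419.3333
1 Jun – 31 Dec 2023: 7 months at 1.55% → $34000 × 1.55% × 7/12 = $307.4167
Total = $760.7500

$760.75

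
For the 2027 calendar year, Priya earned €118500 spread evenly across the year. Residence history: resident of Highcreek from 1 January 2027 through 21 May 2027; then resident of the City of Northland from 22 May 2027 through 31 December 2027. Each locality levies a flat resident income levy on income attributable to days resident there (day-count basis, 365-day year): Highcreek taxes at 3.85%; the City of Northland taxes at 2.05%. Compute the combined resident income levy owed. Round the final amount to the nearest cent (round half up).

Highcreek, 1 January – 21 May 2027: 141 days → €118500 × 3.85% × 141/365 = €1762.4034
The City of Northland, 22 May – 31 December 2027: 224 days → €118500 × 2.05% × 224/365 = €1490.8274
Total = €3253.2308

€3253.23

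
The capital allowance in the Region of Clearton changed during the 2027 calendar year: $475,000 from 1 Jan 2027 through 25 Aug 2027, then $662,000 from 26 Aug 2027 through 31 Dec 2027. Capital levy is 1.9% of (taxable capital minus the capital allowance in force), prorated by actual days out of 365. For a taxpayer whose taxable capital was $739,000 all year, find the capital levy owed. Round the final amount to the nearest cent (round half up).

1 Jan – 25 Aug 2027: 237 days, exemption $475,000 → ($739,000 − $475,000) × 1.9% × 237/365 = $3,256.9644
26 Aug – 31 Dec 2027: 128 days, exemption $662,000 → ($739,000 − $662,000) × 1.9% × 128/365 = $513.0521
Total = $3,770.0164

$3,770.02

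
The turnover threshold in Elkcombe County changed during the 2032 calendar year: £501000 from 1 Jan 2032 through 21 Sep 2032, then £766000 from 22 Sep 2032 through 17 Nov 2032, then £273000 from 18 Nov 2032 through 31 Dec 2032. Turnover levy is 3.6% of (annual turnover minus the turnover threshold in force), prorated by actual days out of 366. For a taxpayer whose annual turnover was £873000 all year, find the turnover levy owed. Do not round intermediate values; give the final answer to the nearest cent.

£12893.02

1 Jan – 21 Sep 2032: 265 days, exemption £501000 → (£873000 − £501000) × 3.6% × 265/366 = £9696.3934
22 Sep – 17 Nov 2032: 57 days, exemption £766000 → (£873000 − £766000) × 3.6% × 57/366 = £599.9016
18 Nov – 31 Dec 2032: 44 days, exemption £273000 → (£873000 − £273000) × 3.6% × 44/366 = £2596.7213
Total = £12893.0164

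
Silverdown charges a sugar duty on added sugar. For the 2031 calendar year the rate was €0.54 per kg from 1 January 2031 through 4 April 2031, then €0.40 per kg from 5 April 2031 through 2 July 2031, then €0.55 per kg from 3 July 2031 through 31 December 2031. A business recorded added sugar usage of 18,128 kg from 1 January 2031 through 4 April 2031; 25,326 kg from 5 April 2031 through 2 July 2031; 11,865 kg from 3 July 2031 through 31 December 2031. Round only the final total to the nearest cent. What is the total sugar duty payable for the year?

1 January – 4 April 2031: 18,128 kg at €0.54/kg → €9789.12
5 April – 2 July 2031: 25,326 kg at €0.40/kg → €10130.40
3 July – 31 December 2031: 11,865 kg at €0.55/kg → €6525.75

€26445.27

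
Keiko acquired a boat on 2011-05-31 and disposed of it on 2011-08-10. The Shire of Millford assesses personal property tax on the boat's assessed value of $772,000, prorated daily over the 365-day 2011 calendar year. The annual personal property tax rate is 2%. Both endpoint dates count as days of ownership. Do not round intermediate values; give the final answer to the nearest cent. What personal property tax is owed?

$3,045.70

Days held (2011-05-31 to 2011-08-10): 72 out of 365
Tax = $772,000 × 2% × 72/365 = $3,045.6986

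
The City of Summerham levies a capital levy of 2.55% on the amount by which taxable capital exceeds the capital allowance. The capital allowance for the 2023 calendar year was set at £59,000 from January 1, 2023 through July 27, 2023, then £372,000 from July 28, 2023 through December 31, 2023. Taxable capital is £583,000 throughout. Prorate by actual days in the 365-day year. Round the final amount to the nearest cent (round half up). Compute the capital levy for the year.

January 1 – July 27, 2023: 208 days, exemption £59,000 → (£583,000 − £59,000) × 2.55% × 208/365 = £7,614.5096
July 28 – December 31, 2023: 157 days, exemption £372,000 → (£583,000 − £372,000) × 2.55% × 157/365 = £2,314.3521
Total = £9,928.8616

£9,928.86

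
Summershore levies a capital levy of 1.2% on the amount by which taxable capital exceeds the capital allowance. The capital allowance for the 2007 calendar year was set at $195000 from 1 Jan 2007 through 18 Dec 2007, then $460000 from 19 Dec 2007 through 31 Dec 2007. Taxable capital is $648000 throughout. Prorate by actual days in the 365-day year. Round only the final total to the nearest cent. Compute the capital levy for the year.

$5322.74

1 Jan – 18 Dec 2007: 352 days, exemption $195000 → ($648000 − $195000) × 1.2% × 352/365 = $5242.3890
19 Dec – 31 Dec 2007: 13 days, exemption $460000 → ($648000 − $460000) × 1.2% × 13/365 = $80.3507
Total = $5322.7397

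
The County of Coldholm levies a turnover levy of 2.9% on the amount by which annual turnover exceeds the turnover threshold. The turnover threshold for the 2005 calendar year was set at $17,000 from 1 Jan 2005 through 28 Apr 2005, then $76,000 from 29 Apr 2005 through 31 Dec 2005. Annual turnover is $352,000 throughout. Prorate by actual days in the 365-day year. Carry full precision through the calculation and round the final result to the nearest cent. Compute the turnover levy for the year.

$8,557.15

1 Jan – 28 Apr 2005: 118 days, exemption $17,000 → ($352,000 − $17,000) × 2.9% × 118/365 = $3,140.7397
29 Apr – 31 Dec 2005: 247 days, exemption $76,000 → ($352,000 − $76,000) × 2.9% × 247/365 = $5,416.4055
Total = $8,557.1452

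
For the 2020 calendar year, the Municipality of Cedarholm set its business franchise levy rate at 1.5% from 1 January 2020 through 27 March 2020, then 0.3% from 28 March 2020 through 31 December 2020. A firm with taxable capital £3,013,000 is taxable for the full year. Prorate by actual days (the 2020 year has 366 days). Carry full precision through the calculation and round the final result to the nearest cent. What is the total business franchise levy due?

£17,633.46

1 January – 27 March 2020: 87 days at 1.5% → £3,013,000 × 1.5% × 87/366 = £10,743.0738
28 March – 31 December 2020: 279 days at 0.3% → £3,013,000 × 0.3% × 279/366 = £6,890.3852
Total = £17,633.4590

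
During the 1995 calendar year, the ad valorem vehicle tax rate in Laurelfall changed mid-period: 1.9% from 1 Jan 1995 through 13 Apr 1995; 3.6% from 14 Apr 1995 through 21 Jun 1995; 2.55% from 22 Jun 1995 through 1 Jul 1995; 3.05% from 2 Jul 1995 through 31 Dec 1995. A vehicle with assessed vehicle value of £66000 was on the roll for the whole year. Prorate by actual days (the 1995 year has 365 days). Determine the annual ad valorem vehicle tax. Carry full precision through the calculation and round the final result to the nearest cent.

1 Jan – 13 Apr 1995: 103 days at 1.9% → £66000 × 1.9% × 103/365 = £353.8685
14 Apr – 21 Jun 1995: 69 days at 3.6% → £66000 × 3.6% × 69/365 = £449.1616
22 Jun – 1 Jul 1995: 10 days at 2.55% → £66000 × 2.55% × 10/365 = £46.1096
2 Jul – 31 Dec 1995: 183 days at 3.05% → £66000 × 3.05% × 183/365 = £1009.2575
Total = £1858.3973

£1858.40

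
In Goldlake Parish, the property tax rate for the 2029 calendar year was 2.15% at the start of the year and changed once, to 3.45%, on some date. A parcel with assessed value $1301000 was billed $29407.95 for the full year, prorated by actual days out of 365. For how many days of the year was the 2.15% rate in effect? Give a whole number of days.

Let d = days at the first rate; then 365 − d days at the second rate.
$1301000 × [2.15%·d + 3.45%·(365−d)] / 365 = $29407.95
Solving gives d = 334, so the new rate took effect on 1 Dec 2029.

334 days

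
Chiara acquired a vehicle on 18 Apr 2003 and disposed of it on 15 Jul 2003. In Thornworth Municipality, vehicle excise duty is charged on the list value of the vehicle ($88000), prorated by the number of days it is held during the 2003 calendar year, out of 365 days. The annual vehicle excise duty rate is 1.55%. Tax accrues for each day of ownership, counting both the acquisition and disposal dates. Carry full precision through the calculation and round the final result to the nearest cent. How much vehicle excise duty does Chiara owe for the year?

Days held (18 Apr – 15 Jul 2003): 89 out of 365
Tax = $88000 × 1.55% × 89/365 = $332.5918

$332.59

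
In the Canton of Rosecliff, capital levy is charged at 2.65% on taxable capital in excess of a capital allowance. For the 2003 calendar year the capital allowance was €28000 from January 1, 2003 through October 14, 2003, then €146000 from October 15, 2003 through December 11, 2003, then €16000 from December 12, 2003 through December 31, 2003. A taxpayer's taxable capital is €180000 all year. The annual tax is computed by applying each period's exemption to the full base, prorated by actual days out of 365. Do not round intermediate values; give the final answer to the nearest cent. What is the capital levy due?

€3548.53

January 1 – October 14, 2003: 287 days, exemption €28000 → (€180000 − €28000) × 2.65% × 287/365 = €3167.2219
October 15 – December 11, 2003: 58 days, exemption €146000 → (€180000 − €146000) × 2.65% × 58/365 = €143.1726
December 12 – December 31, 2003: 20 days, exemption €16000 → (€180000 − €16000) × 2.65% × 20/365 = €238.1370
Total = €3548.5315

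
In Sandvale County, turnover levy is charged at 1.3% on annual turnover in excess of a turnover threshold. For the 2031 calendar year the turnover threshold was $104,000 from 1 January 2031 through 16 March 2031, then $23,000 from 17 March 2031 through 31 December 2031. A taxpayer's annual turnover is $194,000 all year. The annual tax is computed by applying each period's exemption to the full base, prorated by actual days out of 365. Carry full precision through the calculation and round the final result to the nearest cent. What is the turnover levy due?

1 January – 16 March 2031: 75 days, exemption $104,000 → ($194,000 − $104,000) × 1.3% × 75/365 = $240.4110
17 March – 31 December 2031: 290 days, exemption $23,000 → ($194,000 − $23,000) × 1.3% × 290/365 = $1,766.2192
Total = $2,006.6301

$2,006.63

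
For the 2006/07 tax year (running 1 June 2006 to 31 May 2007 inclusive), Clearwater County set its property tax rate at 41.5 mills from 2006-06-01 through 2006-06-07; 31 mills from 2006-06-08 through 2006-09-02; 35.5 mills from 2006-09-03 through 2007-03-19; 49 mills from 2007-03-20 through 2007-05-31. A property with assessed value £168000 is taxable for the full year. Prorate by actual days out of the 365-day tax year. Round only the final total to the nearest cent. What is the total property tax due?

£6256.73

2006-06-01 to 2006-06-07: 7 days at 41.5 mills → £168000 × 4.15% × 7/365 = £133.7096
2006-06-08 to 2006-09-02: 87 days at 31 mills → £168000 × 3.1% × 87/365 = £1241.3589
2006-09-03 to 2007-03-19: 198 days at 35.5 mills → £168000 × 3.55% × 198/365 = £3235.2658
2007-03-20 to 2007-05-31: 73 days at 49 mills → £168000 × 4.9% × 73/365 = £1646.4000
Total = £6256.7342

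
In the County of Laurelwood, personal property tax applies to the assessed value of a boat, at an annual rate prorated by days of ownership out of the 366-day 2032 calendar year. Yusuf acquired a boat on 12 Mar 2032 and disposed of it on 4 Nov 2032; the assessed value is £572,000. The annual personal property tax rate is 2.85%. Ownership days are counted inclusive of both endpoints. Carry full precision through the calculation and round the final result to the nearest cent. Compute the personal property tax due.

Days held (12 Mar – 4 Nov 2032): 238 out of 366
Tax = £572,000 × 2.85% × 238/366 = £10,600.7541

£10,600.75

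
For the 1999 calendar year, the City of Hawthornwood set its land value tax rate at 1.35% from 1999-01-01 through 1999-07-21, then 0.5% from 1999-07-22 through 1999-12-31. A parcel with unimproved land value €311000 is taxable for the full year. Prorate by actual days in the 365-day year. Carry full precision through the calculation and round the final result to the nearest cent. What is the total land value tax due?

1999-01-01 to 1999-07-21: 202 days at 1.35% → €311000 × 1.35% × 202/365 = €2323.5534
1999-07-22 to 1999-12-31: 163 days at 0.5% → €311000 × 0.5% × 163/365 = €694.4247
Total = €3017.9781

€3017.98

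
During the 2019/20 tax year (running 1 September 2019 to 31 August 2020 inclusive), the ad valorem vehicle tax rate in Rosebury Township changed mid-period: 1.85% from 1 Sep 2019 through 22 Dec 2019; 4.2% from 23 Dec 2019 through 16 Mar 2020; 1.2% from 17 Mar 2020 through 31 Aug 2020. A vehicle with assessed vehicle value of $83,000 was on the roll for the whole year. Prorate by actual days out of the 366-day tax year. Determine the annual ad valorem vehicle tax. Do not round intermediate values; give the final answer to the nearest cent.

1 Sep – 22 Dec 2019: 113 days at 1.85% → $83,000 × 1.85% × 113/366 = $474.0751
23 Dec 2019 – 16 Mar 2020: 85 days at 4.2% → $83,000 × 4.2% × 85/366 = $809.5902
17 Mar – 31 Aug 2020: 168 days at 1.2% → $83,000 × 1.2% × 168/366 = $457.1803
Total = $1,740.8456

$1,740.85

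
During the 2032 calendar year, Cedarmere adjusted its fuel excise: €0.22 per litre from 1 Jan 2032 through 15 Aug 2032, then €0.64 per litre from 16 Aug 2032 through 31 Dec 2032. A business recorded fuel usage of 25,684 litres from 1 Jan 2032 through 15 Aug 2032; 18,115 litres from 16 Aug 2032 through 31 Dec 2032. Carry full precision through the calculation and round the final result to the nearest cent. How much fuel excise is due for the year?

€17,244.08

1 Jan – 15 Aug 2032: 25,684 litres at €0.22/litre → €5,650.48
16 Aug – 31 Dec 2032: 18,115 litres at €0.64/litre → €11,593.60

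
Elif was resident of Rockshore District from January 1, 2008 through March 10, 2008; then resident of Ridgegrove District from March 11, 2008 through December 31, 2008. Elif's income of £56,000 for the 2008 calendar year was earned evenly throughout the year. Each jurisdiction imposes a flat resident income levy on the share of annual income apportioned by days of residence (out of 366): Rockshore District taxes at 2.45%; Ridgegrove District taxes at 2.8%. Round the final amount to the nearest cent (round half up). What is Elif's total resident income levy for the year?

£1,530.51

Rockshore District, January 1 – March 10, 2008: 70 days → £56,000 × 2.45% × 70/366 = £262.4044
Ridgegrove District, March 11 – December 31, 2008: 296 days → £56,000 × 2.8% × 296/366 = £1,268.1093
Total = £1,530.5137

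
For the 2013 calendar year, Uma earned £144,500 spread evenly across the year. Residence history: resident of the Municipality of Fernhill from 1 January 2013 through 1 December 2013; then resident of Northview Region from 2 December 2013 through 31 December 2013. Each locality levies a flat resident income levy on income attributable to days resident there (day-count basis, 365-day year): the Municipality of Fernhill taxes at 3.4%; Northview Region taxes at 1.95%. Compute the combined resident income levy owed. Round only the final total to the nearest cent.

The Municipality of Fernhill, 1 January – 1 December 2013: 335 days → £144,500 × 3.4% × 335/365 = £4,509.1918
Northview Region, 2 December – 31 December 2013: 30 days → £144,500 × 1.95% × 30/365 = £231.5959
Total = £4,740.7877

£4,740.79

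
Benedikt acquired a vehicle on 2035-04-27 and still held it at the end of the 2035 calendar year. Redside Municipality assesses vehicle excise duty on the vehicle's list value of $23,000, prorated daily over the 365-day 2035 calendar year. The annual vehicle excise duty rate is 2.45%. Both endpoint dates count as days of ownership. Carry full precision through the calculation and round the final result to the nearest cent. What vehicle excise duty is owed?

Days held (2035-04-27 to 2035-12-31): 249 out of 365
Tax = $23,000 × 2.45% × 249/365 = $384.4151

$384.42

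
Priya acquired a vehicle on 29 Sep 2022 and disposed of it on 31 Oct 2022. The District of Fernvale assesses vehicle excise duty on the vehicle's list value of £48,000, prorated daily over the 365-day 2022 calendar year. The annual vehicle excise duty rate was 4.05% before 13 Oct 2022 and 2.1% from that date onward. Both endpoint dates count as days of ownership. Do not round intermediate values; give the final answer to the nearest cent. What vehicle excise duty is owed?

29 Sep – 12 Oct 2022: 14 days at 4.05% → £48,000 × 4.05% × 14/365 = £74.5644
13 Oct – 31 Oct 2022: 19 days at 2.1% → £48,000 × 2.1% × 19/365 = £52.4712
Total = £127.0356

£127.04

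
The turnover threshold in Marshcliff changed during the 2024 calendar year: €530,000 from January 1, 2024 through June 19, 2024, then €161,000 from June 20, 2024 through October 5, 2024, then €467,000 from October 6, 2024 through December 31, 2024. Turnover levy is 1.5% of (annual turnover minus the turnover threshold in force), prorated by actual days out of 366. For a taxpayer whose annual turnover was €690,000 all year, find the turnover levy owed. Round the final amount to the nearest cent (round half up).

January 1 – June 19, 2024: 171 days, exemption €530,000 → (€690,000 − €530,000) × 1.5% × 171/366 = €1,121.3115
June 20 – October 5, 2024: 108 days, exemption €161,000 → (€690,000 − €161,000) × 1.5% × 108/366 = €2,341.4754
October 6 – December 31, 2024: 87 days, exemption €467,000 → (€690,000 − €467,000) × 1.5% × 87/366 = €795.1230
Total = €4,257.9098

€4,257.91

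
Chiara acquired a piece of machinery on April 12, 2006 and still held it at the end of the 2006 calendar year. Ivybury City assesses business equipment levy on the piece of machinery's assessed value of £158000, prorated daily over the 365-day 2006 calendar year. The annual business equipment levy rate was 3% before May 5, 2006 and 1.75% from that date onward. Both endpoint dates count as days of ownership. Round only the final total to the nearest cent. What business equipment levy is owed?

April 12 – May 4, 2006: 23 days at 3% → £158000 × 3% × 23/365 = £298.6849
May 5 – December 31, 2006: 241 days at 1.75% → £158000 × 1.75% × 241/365 = £1825.6575
Total = £2124.3425

£2124.34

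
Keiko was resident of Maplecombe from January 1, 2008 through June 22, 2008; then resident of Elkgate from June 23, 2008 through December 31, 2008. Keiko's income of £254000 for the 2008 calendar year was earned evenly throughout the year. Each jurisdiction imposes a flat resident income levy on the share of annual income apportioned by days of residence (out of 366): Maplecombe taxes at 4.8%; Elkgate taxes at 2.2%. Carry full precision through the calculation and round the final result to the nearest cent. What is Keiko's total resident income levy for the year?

£8727.61

Maplecombe, January 1 – June 22, 2008: 174 days → £254000 × 4.8% × 174/366 = £5796.1967
Elkgate, June 23 – December 31, 2008: 192 days → £254000 × 2.2% × 192/366 = £2931.4098
Total = £8727.6066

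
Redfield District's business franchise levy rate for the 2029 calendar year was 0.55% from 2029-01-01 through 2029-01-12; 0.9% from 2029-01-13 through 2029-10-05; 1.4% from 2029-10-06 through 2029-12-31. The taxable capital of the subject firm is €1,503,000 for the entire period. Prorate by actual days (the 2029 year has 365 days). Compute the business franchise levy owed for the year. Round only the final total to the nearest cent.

€15,145.30

2029-01-01 to 2029-01-12: 12 days at 0.55% → €1,503,000 × 0.55% × 12/365 = €271.7753
2029-01-13 to 2029-10-05: 266 days at 0.9% → €1,503,000 × 0.9% × 266/365 = €9,858.0329
2029-10-06 to 2029-12-31: 87 days at 1.4% → €1,503,000 × 1.4% × 87/365 = €5,015.4904
Total = €15,145.2986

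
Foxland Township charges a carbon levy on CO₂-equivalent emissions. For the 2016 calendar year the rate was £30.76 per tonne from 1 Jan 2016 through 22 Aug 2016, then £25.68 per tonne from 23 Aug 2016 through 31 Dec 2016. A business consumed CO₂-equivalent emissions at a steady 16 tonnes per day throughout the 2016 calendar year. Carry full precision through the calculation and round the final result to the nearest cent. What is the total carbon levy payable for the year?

1 Jan – 22 Aug 2016: 235 days × 16 tonnes/day = 3,760 tonnes at £30.76/tonne → £115,657.60
23 Aug – 31 Dec 2016: 131 days × 16 tonnes/day = 2,096 tonnes at £25.68/tonne → £53,825.28

£169,482.88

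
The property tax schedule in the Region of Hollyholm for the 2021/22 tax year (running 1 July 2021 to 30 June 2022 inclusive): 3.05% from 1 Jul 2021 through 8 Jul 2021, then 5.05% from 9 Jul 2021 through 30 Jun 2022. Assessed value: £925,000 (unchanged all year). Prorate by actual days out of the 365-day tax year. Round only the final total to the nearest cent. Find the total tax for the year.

£46,307.02

1 Jul – 8 Jul 2021: 8 days at 3.05% → £925,000 × 3.05% × 8/365 = £618.3562
9 Jul 2021 – 30 Jun 2022: 357 days at 5.05% → £925,000 × 5.05% × 357/365 = £45,688.6644
Total = £46,307.0205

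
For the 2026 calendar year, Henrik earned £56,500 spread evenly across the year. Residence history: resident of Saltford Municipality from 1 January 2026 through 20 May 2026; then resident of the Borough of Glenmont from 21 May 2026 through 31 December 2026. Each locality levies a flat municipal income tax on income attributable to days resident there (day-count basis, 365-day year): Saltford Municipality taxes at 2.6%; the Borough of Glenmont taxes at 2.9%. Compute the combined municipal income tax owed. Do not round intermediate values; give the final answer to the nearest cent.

Saltford Municipality, 1 January – 20 May 2026: 140 days → £56,500 × 2.6% × 140/365 = £563.4521
The Borough of Glenmont, 21 May – 31 December 2026: 225 days → £56,500 × 2.9% × 225/365 = £1,010.0342
Total = £1,573.4863

£1,573.49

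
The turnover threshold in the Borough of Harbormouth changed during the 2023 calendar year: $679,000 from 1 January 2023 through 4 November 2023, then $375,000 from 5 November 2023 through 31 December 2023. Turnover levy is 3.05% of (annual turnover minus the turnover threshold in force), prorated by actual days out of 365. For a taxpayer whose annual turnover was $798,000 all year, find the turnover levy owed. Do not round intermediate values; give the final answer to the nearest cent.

1 January – 4 November 2023: 308 days, exemption $679,000 → ($798,000 − $679,000) × 3.05% × 308/365 = $3,062.7014
5 November – 31 December 2023: 57 days, exemption $375,000 → ($798,000 − $375,000) × 3.05% × 57/365 = $2,014.7548
Total = $5,077.4562

$5,077.46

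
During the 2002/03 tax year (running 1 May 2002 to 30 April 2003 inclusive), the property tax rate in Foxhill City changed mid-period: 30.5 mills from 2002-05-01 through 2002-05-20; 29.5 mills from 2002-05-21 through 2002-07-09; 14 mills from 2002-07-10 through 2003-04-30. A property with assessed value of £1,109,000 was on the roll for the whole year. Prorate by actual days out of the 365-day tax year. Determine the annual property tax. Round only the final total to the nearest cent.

£18,883.38

2002-05-01 to 2002-05-20: 20 days at 30.5 mills → £1,109,000 × 3.05% × 20/365 = £1,853.3973
2002-05-21 to 2002-07-09: 50 days at 29.5 mills → £1,109,000 × 2.95% × 50/365 = £4,481.5753
2002-07-10 to 2003-04-30: 295 days at 14 mills → £1,109,000 × 1.4% × 295/365 = £12,548.4110
Total = £18,883.3836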